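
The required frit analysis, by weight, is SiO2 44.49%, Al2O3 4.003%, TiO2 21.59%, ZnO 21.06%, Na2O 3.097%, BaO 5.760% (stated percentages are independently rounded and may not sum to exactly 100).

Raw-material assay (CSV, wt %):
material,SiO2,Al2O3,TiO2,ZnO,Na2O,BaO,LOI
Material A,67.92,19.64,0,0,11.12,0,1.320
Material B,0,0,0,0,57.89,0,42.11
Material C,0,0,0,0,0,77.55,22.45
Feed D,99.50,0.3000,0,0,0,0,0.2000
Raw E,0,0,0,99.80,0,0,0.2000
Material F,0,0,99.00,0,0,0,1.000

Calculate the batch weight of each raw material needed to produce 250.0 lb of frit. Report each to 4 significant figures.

Working values are shown, rounded to 4 significant figures, in the printout; full float precision is carried from first step to last — every reported result includes exactly one rounding — the derived quantities (yield, ignition loss, the six compositions, totals, net glass mass) are re-derived from the weighed amounts per 250.0 lb of glass in full precision exactly as shown in problem or answer.
The oxide mass targets at 250.0 lb frit:
  SiO2: 44.49% × 250.0 = 111.2 lb
  Al2O3: 4.003% × 250.0 = 10.01 lb
  TiO2: 21.59% × 250.0 = 53.98 lb
  ZnO: 21.06% × 250.0 = 52.65 lb
  Na2O: 3.097% × 250.0 = 7.742 lb
  BaO: 5.760% × 250.0 = 14.40 lb
Sums-versus-targets review on the weights just shown, versus the basis set out (every target is met by its sum inside rounding margins):
  SiO2: 49.77·0.6792 + 77.81·0.9950 = 111.2 lb (target 111.2 lb)
  Al2O3: 49.77·0.1964 + 77.81·0.003000 = 10.01 lb (target 10.01 lb)
  TiO2: 54.52·0.9900 = 53.97 lb (target 53.98 lb)
  ZnO: 52.76·0.9980 = 52.65 lb (target 52.65 lb)
  Na2O: 49.77·0.1112 + 3.815·0.5789 = 7.743 lb (target 7.742 lb)
  BaO: 18.57·0.7755 = 14.40 lb (target 14.40 lb)
The glass-mass cross-check: the batch minus its LOI: 250.0 lb (summing oxide targets gives 250.0 lb; with the basis standing at 250.0 lb — deltas are rounding alone).
Batch grand total — Σ batch = 257.2 lb; ignition loss, Σ(batch × LOI) = 7.239 lb; the yield ratio, glass ÷ batch: 97.19%.

Batch per 250.0 lb frit:
  Material A: 49.77 lb
  Material B: 3.815 lb
  Material C: 18.57 lb
  Feed D: 77.81 lb
  Raw E: 52.76 lb
  Material F: 54.52 lb
Total batch = 257.2 lb; LOI loss = 7.239 lb; yield = 97.19%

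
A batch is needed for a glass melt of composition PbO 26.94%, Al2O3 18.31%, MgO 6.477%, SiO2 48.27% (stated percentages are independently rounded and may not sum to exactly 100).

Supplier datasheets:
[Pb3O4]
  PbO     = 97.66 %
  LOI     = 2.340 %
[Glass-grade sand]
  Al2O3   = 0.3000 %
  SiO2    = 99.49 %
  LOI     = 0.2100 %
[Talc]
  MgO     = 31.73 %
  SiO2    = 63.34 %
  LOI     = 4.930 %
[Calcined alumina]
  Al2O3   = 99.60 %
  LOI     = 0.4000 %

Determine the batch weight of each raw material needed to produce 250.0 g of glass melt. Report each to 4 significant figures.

Batch per 250.0 g glass melt:
  Pb3O4: 68.96 g
  Glass-grade sand: 88.80 g
  Talc: 51.03 g
  Calcined alumina: 45.69 g
Total batch = 254.5 g; LOI loss = 4.499 g; yield = 98.23%

In-progress results are shown rounded to 4 significant digits as written — every computation maintains full precision at every stage — exactly one rounding goes into every reported number — derived quantities (four oxide percentages, yield, net glass mass, totals, LOI) are computed from the batch weights at 250.0 g of glass at full float precision, as they appear in the problem or answer text.
The oxide mass targets at 250.0 g glass melt:
  PbO: 26.94% × 250.0 = 67.35 g
  Al2O3: 18.31% × 250.0 = 45.78 g
  MgO: 6.477% × 250.0 = 16.19 g
  SiO2: 48.27% × 250.0 = 120.7 g
Oxide-by-oxide audit per the reported batch figures, on the stated basis (summed amounts equal target values up to rounding of the answer):
  PbO: 68.96·0.9766 = 67.35 g (target 67.35 g)
  Al2O3: 88.80·0.003000 + 45.69·0.9960 = 45.77 g (target 45.78 g)
  MgO: 51.03·0.3173 = 16.19 g (target 16.19 g)
  SiO2: 88.80·0.9949 + 51.03·0.6334 = 120.7 g (target 120.7 g)
Glass-mass sanity pass: total charge less LOI = 250.0 g (targets for the oxides total 250.0 g; stated basis 250.0 g — a pure rounding effect).
Batch total: Σ batch = 254.5 g; LOI removed, Σ of batch·LOI: 4.499 g; as yield: glass ÷ batch → 98.23%.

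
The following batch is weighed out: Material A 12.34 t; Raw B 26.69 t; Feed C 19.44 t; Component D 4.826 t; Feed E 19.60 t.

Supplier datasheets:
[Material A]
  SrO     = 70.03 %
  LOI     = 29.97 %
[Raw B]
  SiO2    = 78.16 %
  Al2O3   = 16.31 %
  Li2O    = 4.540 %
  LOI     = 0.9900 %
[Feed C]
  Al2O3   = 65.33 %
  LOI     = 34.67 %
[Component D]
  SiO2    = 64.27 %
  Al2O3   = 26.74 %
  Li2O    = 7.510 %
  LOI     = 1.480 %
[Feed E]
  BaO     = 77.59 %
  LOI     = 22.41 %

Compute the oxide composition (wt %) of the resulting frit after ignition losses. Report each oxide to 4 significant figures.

Glass mass = 67.73 t (batch 82.90 − LOI 15.17).
Composition: SiO2 35.38%, Al2O3 27.08%, Li2O 2.324%, SrO 12.76%, BaO 22.45%

Values along the way appear rounded to 4 significant figures between the steps; the whole derivation carries full float precision from start to finish — each reported result takes exactly one rounding; the derived quantities are carried in full float precision (net glass mass, totals, the yield, ignition loss, five oxide percentages) using the weight values at 67.73 t of glass as written in question or answer.
What the batch supplies per oxide:
  SiO2: 26.69·0.7816 + 4.826·0.6427 = 23.96 t
  Al2O3: 26.69·0.1631 + 19.44·0.6533 + 4.826·0.2674 = 18.34 t
  Li2O: 26.69·0.04540 + 4.826·0.07510 = 1.574 t
  SrO: 12.34·0.7003 = 8.642 t
  BaO: 19.60·0.7759 = 15.21 t
LOI: 12.34·0.2997 + 26.69·0.009900 + 19.44·0.3467 + 4.826·0.01480 + 19.60·0.2241 = 15.17 t
Resulting glass, batch − LOI: 82.90 − 15.17 = 67.73 t (= Σ oxide masses)
oxide / glass × 100 gives the wt %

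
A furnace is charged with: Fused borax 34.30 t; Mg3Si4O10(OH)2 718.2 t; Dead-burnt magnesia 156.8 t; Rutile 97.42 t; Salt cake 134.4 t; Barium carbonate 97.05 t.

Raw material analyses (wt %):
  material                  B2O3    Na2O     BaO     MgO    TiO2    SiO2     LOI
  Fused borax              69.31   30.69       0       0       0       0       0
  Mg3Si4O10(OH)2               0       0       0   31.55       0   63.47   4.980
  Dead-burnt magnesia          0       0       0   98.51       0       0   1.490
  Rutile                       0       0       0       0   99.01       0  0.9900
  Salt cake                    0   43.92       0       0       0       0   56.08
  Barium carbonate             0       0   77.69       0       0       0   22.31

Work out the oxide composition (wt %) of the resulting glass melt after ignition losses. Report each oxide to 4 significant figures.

Glass mass = 1102 t (batch 1238 − LOI 136.1).
Composition: B2O3 2.157%, Na2O 6.311%, BaO 6.841%, MgO 34.58%, TiO2 8.752%, SiO2 41.36%

In-progress results appear, with 4-significant-digit rounding, in the working; the working math carries full float precision at all times — each reported number is rounded just once — all derived quantities (ignition loss, totals, the yield, net glass mass, the six compositions) are recomputed at full float precision starting from the weights for 1102 t of glass as quoted within question or answer.
Oxide-by-oxide delivered mass:
  B2O3: 34.30·0.6931 = 23.77 t
  Na2O: 34.30·0.3069 + 134.4·0.4392 = 69.56 t
  BaO: 97.05·0.7769 = 75.40 t
  MgO: 718.2·0.3155 + 156.8·0.9851 = 381.1 t
  TiO2: 97.42·0.9901 = 96.46 t
  SiO2: 718.2·0.6347 = 455.8 t
LOI: 718.2·0.04980 + 156.8·0.01490 + 97.42·0.009900 + 134.4·0.5608 + 97.05·0.2231 = 136.1 t
Resulting glass, batch − LOI: 1238 − 136.1 = 1102 t (= the summed oxide contributions)
wt % = oxide mass / glass mass × 100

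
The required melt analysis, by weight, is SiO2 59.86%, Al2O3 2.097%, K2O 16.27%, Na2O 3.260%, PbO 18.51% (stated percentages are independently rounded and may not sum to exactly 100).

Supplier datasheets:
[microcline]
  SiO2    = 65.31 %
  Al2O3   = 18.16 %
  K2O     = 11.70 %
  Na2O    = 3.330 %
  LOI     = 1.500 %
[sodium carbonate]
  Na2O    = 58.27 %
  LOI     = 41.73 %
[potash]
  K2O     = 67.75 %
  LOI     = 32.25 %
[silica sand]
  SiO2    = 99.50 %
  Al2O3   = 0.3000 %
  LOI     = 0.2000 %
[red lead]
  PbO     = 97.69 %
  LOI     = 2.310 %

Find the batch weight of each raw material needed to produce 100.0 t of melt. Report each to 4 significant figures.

Batch per 100.0 t melt:
  microcline: 10.67 t
  sodium carbonate: 4.985 t
  potash: 22.17 t
  silica sand: 53.16 t
  red lead: 18.95 t
Total batch = 109.9 t; LOI loss = 9.934 t; yield = 90.96%

All arithmetic runs at full precision from start to finish. The intermediate values appear (rounded to four significant digits) across the worked steps. Each reported figure is rounded just once. Derived quantities (totals, the yield, LOI, the five compositions, net glass mass) are recomputed at full precision starting from the weights for 100.0 t of glass, as set out in question or answer.
Target oxide masses per 100.0 t melt:
  SiO2: 59.86% × 100.0 = 59.86 t
  Al2O3: 2.097% × 100.0 = 2.097 t
  K2O: 16.27% × 100.0 = 16.27 t
  Na2O: 3.260% × 100.0 = 3.260 t
  PbO: 18.51% × 100.0 = 18.51 t
Checking each oxide sum given the weights on record, on the stated basis (every target is met by its sum within answer rounding):
  SiO2: 10.67·0.6531 + 53.16·0.9950 = 59.86 t (target 59.86 t)
  Al2O3: 10.67·0.1816 + 53.16·0.003000 = 2.097 t (target 2.097 t)
  K2O: 10.67·0.1170 + 22.17·0.6775 = 16.27 t (target 16.27 t)
  Na2O: 10.67·0.03330 + 4.985·0.5827 = 3.260 t (target 3.260 t)
  PbO: 18.95·0.9769 = 18.51 t (target 18.51 t)
Glass-mass bookkeeping: total batch − LOI = 100.0 t (per-oxide target masses sum to 100.0 t; against the stated basis, 100.0 t — any gap is answer rounding).
Summing the batch: Σ batch = 109.9 t; LOI removed, Σ of batch·LOI: 9.934 t; yield: glass divided by total = 90.96%.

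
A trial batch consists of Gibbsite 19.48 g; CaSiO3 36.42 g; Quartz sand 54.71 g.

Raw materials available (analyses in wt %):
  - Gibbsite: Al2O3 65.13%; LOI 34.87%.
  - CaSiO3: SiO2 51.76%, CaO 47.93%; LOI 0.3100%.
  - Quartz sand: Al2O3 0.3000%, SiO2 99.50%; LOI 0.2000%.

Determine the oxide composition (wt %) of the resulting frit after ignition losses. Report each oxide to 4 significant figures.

Glass mass = 103.6 g (batch 110.6 − LOI 7.015).
Composition: Al2O3 12.41%, SiO2 70.74%, CaO 16.85%

The whole derivation keeps full float precision at each step; intermediates are shown rounded to 4 significant figures on the page. Exactly one rounding is applied to each reported result. All derived quantities are carried from the batch weights at 103.6 g of glass at exact precision (LOI, totals, net glass mass, the three compositions, yield) as set out in the question or the answer.
What the batch supplies per oxide:
  Al2O3: 19.48·0.6513 + 54.71·0.003000 = 12.85 g
  SiO2: 36.42·0.5176 + 54.71·0.9950 = 73.29 g
  CaO: 36.42·0.4793 = 17.46 g
LOI: 19.48·0.3487 + 36.42·0.003100 + 54.71·0.002000 = 7.015 g
Glass = total batch minus LOI = 110.6 − 7.015 = 103.6 g (equal to the oxide-mass sum)
percent by weight: oxide/glass ×100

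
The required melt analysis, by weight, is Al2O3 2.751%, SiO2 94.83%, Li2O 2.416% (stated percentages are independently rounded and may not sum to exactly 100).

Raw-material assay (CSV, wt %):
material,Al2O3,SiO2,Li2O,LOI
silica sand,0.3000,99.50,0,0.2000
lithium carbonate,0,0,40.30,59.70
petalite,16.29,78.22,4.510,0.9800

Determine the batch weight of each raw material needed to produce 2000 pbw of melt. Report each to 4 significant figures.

Batch per 2000 pbw melt:
  silica sand: 1665 pbw
  lithium carbonate: 85.53 pbw
  petalite: 307.1 pbw
Total batch = 2058 pbw; LOI loss = 57.40 pbw; yield = 97.21%

Every computation holds full float precision throughout; values along the way appear, rounded to four significant digits, within the worked lines — each reported number undergoes a single rounding; the derived quantities, including ignition loss, glass mass, the three compositions, the totals, the yield, are recomputed from the batch weights per 2000 pbw of glass at exact precision precisely as stated by either problem or answer.
Oxide-by-oxide targets in 2000 pbw melt:
  Al2O3: 2.751% × 2000 = 55.02 pbw
  SiO2: 94.83% × 2000 = 1897 pbw
  Li2O: 2.416% × 2000 = 48.32 pbw
Mass-balance tally per oxide with the batch weights as given, versus the basis set out (each sum matches its target mass within answer rounding):
  Al2O3: 1665·0.003000 + 307.1·0.1629 = 55.02 pbw (target 55.02 pbw)
  SiO2: 1665·0.9950 + 307.1·0.7822 = 1897 pbw (target 1897 pbw)
  Li2O: 85.53·0.4030 + 307.1·0.04510 = 48.32 pbw (target 48.32 pbw)
The glass-mass cross-check: batch Σ − ignition loss = 2000 pbw (summing oxide targets gives 2000 pbw; the stated basis being 2000 pbw — a pure rounding effect).
Whole-batch sum: Σ batch = 2058 pbw; the LOI term Σ batch·LOI equals 57.40 pbw; glass ÷ batch gives a yield of 97.21%.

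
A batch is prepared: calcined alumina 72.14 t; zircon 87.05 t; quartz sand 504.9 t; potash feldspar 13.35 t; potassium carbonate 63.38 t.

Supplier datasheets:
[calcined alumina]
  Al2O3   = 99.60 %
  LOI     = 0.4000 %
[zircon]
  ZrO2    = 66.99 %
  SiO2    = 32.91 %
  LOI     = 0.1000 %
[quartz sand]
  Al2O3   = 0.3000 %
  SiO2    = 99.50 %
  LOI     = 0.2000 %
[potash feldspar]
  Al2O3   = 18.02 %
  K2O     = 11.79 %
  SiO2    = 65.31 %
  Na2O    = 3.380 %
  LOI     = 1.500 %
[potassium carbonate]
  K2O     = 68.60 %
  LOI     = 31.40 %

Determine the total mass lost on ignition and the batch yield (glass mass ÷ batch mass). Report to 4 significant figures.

LOI loss = 21.49 t; glass = 719.3 t; yield = 97.10%

All arithmetic holds exact precision throughout. Values along the way are shown (rounded to four significant digits) as written — every reported number is rounded a single time; the derived quantities (the yield, five oxide percentages, glass mass, ignition loss, the totals) are rebuilt starting from the weights at 719.3 t of glass at exact precision, as set out in the problem or answer text.
Loss on ignition, line by line:
  calcined alumina: 72.14 × 0.004000 = 0.2886 t
  zircon: 87.05 × 0.001000 = 0.08705 t
  quartz sand: 504.9 × 0.002000 = 1.010 t
  potash feldspar: 13.35 × 0.01500 = 0.2002 t
  potassium carbonate: 63.38 × 0.3140 = 19.90 t
Total LOI = 21.49 t
Glass = batch − LOI = 740.8 − 21.49 = 719.3 t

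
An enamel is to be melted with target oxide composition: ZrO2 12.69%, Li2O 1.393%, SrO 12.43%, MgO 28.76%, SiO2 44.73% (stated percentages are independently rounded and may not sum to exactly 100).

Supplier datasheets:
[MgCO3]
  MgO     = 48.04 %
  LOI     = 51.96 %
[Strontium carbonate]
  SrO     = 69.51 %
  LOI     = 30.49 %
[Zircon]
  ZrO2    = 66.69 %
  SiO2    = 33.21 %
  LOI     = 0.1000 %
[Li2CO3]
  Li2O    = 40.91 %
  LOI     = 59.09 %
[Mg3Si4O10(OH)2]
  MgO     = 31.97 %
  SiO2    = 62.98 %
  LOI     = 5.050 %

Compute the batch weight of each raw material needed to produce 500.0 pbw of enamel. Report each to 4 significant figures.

Batch per 500.0 pbw enamel:
  MgCO3: 96.40 pbw
  Strontium carbonate: 89.41 pbw
  Zircon: 95.14 pbw
  Li2CO3: 17.03 pbw
  Mg3Si4O10(OH)2: 304.9 pbw
Total batch = 602.9 pbw; LOI loss = 102.9 pbw; yield = 82.93%

Intermediates are shown with 4-significant-digit rounding within the worked lines — each numeric step maintains exact precision throughout — every reported number takes a single rounding. All derived quantities are re-derived in exact precision (LOI, five oxide percentages, the yield, totals, glass mass) using the weight values on 500.0 pbw of glass as quoted within the problem or answer text.
Oxide-by-oxide targets in 500.0 pbw enamel:
  ZrO2: 12.69% × 500.0 = 63.45 pbw
  Li2O: 1.393% × 500.0 = 6.965 pbw
  SrO: 12.43% × 500.0 = 62.15 pbw
  MgO: 28.76% × 500.0 = 143.8 pbw
  SiO2: 44.73% × 500.0 = 223.6 pbw
Sums-versus-targets review using the reported weights, at the basis given (sums match the target masses up to rounding of the answer):
  ZrO2: 95.14·0.6669 = 63.45 pbw (target 63.45 pbw)
  Li2O: 17.03·0.4091 = 6.967 pbw (target 6.965 pbw)
  SrO: 89.41·0.6951 = 62.15 pbw (target 62.15 pbw)
  MgO: 96.40·0.4804 + 304.9·0.3197 = 143.8 pbw (target 143.8 pbw)
  SiO2: 95.14·0.3321 + 304.9·0.6298 = 223.6 pbw (target 223.6 pbw)
Glass mass check: total batch − LOI = 500.0 pbw (targets for the oxides total 500.0 pbw; stated basis 500.0 pbw — any gap is answer rounding).
Batch grand total — Σ batch = 602.9 pbw; loss to ignition Σ batch·LOI = 102.9 pbw; yield: glass divided by total = 82.93%.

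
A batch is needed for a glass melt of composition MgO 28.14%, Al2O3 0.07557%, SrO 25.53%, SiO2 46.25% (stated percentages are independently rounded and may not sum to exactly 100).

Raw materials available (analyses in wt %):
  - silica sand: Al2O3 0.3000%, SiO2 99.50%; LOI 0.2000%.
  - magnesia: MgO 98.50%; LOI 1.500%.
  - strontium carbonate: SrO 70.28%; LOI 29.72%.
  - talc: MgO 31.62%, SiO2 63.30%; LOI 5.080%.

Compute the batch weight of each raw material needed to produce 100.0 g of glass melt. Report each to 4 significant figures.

Batch per 100.0 g glass melt:
  silica sand: 25.19 g
  magnesia: 17.82 g
  strontium carbonate: 36.33 g
  talc: 33.47 g
Total batch = 112.8 g; LOI loss = 12.82 g; yield = 88.64%

Mid-chain values are displayed (rounded to 4 significant digits) in the working — all arithmetic keeps exact precision in every operation — a single rounding yields each reported result; all derived quantities (net glass mass, the yield, totals, ignition loss, the four compositions) are rebuilt in full precision from the weighed amounts on 100.0 g of glass as given in question or answer.
Per-oxide target masses for 100.0 g glass melt:
  MgO: 28.14% × 100.0 = 28.14 g
  Al2O3: 0.07557% × 100.0 = 0.07557 g
  SrO: 25.53% × 100.0 = 25.53 g
  SiO2: 46.25% × 100.0 = 46.25 g
Mass-balance tally per oxide on the weights just shown, relative to the basis at hand (target by target, the sums agree up to rounding of the answer):
  MgO: 17.82·0.9850 + 33.47·0.3162 = 28.14 g (target 28.14 g)
  Al2O3: 25.19·0.003000 = 0.07557 g (target 0.07557 g)
  SrO: 36.33·0.7028 = 25.53 g (target 25.53 g)
  SiO2: 25.19·0.9950 + 33.47·0.6330 = 46.25 g (target 46.25 g)
Auditing the glass mass value: total batch − LOI = 99.99 g (summing oxide targets gives 100.0 g; versus the stated basis of 100.0 g — any gap is answer rounding).
Total batch = Σ batch = 112.8 g; ignition loss, Σ(batch × LOI) = 12.82 g; glass ÷ batch gives a yield of 88.64%.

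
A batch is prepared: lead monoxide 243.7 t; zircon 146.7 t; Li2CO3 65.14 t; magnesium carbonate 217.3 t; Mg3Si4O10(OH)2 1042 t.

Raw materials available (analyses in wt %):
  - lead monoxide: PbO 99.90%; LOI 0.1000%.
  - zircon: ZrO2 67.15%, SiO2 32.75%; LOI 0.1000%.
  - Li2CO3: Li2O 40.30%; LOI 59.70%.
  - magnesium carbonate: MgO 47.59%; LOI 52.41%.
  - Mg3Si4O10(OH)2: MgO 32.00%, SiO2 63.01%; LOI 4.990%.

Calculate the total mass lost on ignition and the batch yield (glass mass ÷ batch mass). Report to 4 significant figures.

Every computation carries full precision in every operation — intermediates are printed rounded to four significant figures in the printout. Each reported figure undergoes a single rounding — the derived quantities are re-derived using the weight values for 1510 t of glass at exact precision (yield, net glass mass, LOI, the five compositions, the totals), exactly as printed in the problem or the answer.
Loss on ignition, line by line:
  lead monoxide: 243.7 × 0.001000 = 0.2437 t
  zircon: 146.7 × 0.001000 = 0.1467 t
  Li2CO3: 65.14 × 0.5970 = 38.89 t
  magnesium carbonate: 217.3 × 0.5241 = 113.9 t
  Mg3Si4O10(OH)2: 1042 × 0.04990 = 52.00 t
Total LOI = 205.2 t
Glass = batch − LOI = 1715 − 205.2 = 1510 t

LOI loss = 205.2 t; glass = 1510 t; yield = 88.04%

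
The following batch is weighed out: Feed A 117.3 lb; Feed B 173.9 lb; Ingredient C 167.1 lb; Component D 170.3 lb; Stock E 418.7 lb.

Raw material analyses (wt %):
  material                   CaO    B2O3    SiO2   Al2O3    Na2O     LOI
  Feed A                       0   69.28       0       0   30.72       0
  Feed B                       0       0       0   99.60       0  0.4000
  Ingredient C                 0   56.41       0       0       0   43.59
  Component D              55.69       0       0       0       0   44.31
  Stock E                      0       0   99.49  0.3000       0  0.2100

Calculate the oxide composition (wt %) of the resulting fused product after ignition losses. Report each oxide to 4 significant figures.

Intermediates appear rounded off to 4 significant digits across the worked steps — all internal work holds exact precision at each step; a single rounding yields each reported value — derived quantities (yield, five oxide percentages, ignition loss, the totals, glass mass) are recomputed from the weighed amounts at 897.4 lb of glass in full precision, precisely as stated by either problem or answer.
Per-oxide mass from batch:
  CaO: 170.3·0.5569 = 94.84 lb
  B2O3: 117.3·0.6928 + 167.1·0.5641 = 175.5 lb
  SiO2: 418.7·0.9949 = 416.6 lb
  Al2O3: 173.9·0.9960 + 418.7·0.003000 = 174.5 lb
  Na2O: 117.3·0.3072 = 36.03 lb
LOI: 173.9·0.004000 + 167.1·0.4359 + 170.3·0.4431 + 418.7·0.002100 = 149.9 lb
Glass mass = batch − LOI = 1047 − 149.9 = 897.4 lb (= the summed oxide contributions)
wt %: oxide over glass, times 100

Glass mass = 897.4 lb (batch 1047 − LOI 149.9).
Composition: CaO 10.57%, B2O3 19.56%, SiO2 46.42%, Al2O3 19.44%, Na2O 4.015%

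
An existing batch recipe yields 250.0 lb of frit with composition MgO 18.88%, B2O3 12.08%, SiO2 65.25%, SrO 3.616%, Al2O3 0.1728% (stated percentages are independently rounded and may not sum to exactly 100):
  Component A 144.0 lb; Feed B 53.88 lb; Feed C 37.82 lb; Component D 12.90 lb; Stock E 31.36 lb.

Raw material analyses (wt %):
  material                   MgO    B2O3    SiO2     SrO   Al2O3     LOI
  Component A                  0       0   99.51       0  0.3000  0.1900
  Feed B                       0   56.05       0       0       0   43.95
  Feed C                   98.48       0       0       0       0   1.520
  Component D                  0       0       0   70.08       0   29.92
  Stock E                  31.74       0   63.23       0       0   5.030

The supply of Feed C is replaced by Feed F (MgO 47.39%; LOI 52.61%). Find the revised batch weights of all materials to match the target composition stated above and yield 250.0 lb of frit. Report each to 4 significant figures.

Intermediates are displayed (rounded to four significant digits) at each printed step — all internal work holds exact precision throughout. A single rounding yields every reported result. Derived quantities (totals, glass mass, the five compositions, yield, ignition loss) are carried starting from the weights for 250.0 lb of glass at full precision as they appear in question or answer.
Oxide-by-oxide targets in 250.0 lb frit:
  MgO: 18.88% × 250.0 = 47.20 lb
  B2O3: 12.08% × 250.0 = 30.20 lb
  SiO2: 65.25% × 250.0 = 163.1 lb
  SrO: 3.616% × 250.0 = 9.040 lb
  Al2O3: 0.1728% × 250.0 = 0.4320 lb
A balance pass over the oxides, with the batch weights as given, under the basis named above (sums match the target masses exact up to rounding of places):
  MgO: 78.59·0.4739 + 31.36·0.3174 = 47.20 lb (target 47.20 lb)
  B2O3: 53.88·0.5605 = 30.20 lb (target 30.20 lb)
  SiO2: 144.0·0.9951 + 31.36·0.6323 = 163.1 lb (target 163.1 lb)
  SrO: 12.90·0.7008 = 9.040 lb (target 9.040 lb)
  Al2O3: 144.0·0.003000 = 0.4320 lb (target 0.4320 lb)
Glass mass check: batch total minus LOI = 250.0 lb (the targets, summed, come to 250.0 lb; basis as stated: 250.0 lb — a pure rounding effect).
Whole-batch sum: Σ batch = 320.7 lb; ignition loss, Σ(batch × LOI) = 70.74 lb; glass ÷ batch gives a yield of 77.94%.

Revised batch per 250.0 lb frit:
  Component A: 144.0 lb
  Feed B: 53.88 lb
  Feed F: 78.59 lb
  Component D: 12.90 lb
  Stock E: 31.36 lb
Total batch = 320.7 lb; LOI loss = 70.74 lb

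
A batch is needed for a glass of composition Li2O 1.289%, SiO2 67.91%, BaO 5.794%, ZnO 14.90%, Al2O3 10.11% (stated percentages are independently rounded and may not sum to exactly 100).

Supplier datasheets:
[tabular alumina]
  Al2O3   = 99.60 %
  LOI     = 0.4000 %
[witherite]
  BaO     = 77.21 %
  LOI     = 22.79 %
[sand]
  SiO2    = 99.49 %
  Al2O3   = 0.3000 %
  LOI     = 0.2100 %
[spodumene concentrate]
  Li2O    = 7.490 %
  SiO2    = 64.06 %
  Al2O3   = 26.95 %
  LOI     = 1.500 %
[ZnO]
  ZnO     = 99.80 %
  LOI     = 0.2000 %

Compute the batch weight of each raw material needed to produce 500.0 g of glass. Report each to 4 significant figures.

Batch per 500.0 g glass:
  tabular alumina: 26.61 g
  witherite: 37.52 g
  sand: 285.9 g
  spodumene concentrate: 86.05 g
  ZnO: 74.65 g
Total batch = 510.7 g; LOI loss = 10.70 g; yield = 97.91%

The whole derivation carries full precision all the way through. Values along the way are shown, with 4-significant-digit rounding, as written. Exactly one rounding goes into each reported figure — all derived quantities (the yield, totals, LOI, five oxide percentages, net glass mass) are recomputed at full float precision from the weighed amounts for 500.0 g of glass exactly as shown in either problem or answer.
Target oxide masses per 500.0 g glass:
  Li2O: 1.289% × 500.0 = 6.445 g
  SiO2: 67.91% × 500.0 = 339.6 g
  BaO: 5.794% × 500.0 = 28.97 g
  ZnO: 14.90% × 500.0 = 74.50 g
  Al2O3: 10.11% × 500.0 = 50.55 g
Sums-versus-targets review from the weights as reported, under the basis named above (summed amounts equal target values within answer rounding):
  Li2O: 86.05·0.07490 = 6.445 g (target 6.445 g)
  SiO2: 285.9·0.9949 + 86.05·0.6406 = 339.6 g (target 339.6 g)
  BaO: 37.52·0.7721 = 28.97 g (target 28.97 g)
  ZnO: 74.65·0.9980 = 74.50 g (target 74.50 g)
  Al2O3: 26.61·0.9960 + 285.9·0.003000 + 86.05·0.2695 = 50.55 g (target 50.55 g)
Glass mass check: total charge less LOI = 500.0 g (the targets, summed, come to 500.0 g; stated basis 500.0 g — rounding explains the deltas).
Batch grand total — Σ batch = 510.7 g; ignition loss, Σ(batch × LOI) = 10.70 g; as yield: glass ÷ batch → 97.91%.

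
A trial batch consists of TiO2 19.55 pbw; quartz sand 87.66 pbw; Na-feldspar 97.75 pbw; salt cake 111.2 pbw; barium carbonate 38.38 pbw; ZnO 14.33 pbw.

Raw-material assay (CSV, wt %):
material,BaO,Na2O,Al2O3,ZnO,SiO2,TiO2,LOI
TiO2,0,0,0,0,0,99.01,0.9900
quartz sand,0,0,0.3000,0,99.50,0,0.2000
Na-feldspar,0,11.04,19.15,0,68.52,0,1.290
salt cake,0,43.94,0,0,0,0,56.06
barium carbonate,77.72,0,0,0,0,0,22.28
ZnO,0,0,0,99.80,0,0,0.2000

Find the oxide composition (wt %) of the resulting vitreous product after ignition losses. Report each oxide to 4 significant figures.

Glass mass = 296.3 pbw (batch 368.9 − LOI 72.55).
Composition: BaO 10.07%, Na2O 20.13%, Al2O3 6.406%, ZnO 4.826%, SiO2 52.04%, TiO2 6.532%

The working math maintains full precision through the solve. The intermediate values appear rounded to four significant digits alongside each step; each reported result is rounded a single time — derived quantities, including net glass mass, totals, LOI, yield, the six compositions, are rebuilt using the weight values on 296.3 pbw of glass in full float precision, as written in question or answer.
Mass of each oxide from the mix:
  BaO: 38.38·0.7772 = 29.83 pbw
  Na2O: 97.75·0.1104 + 111.2·0.4394 = 59.65 pbw
  Al2O3: 87.66·0.003000 + 97.75·0.1915 = 18.98 pbw
  ZnO: 14.33·0.9980 = 14.30 pbw
  SiO2: 87.66·0.9950 + 97.75·0.6852 = 154.2 pbw
  TiO2: 19.55·0.9901 = 19.36 pbw
LOI: 19.55·0.009900 + 87.66·0.002000 + 97.75·0.01290 + 111.2·0.5606 + 38.38·0.2228 + 14.33·0.002000 = 72.55 pbw
Glass mass = batch − LOI = 368.9 − 72.55 = 296.3 pbw (consistent with Σ oxide mass)
wt % = 100 × oxide mass / glass mass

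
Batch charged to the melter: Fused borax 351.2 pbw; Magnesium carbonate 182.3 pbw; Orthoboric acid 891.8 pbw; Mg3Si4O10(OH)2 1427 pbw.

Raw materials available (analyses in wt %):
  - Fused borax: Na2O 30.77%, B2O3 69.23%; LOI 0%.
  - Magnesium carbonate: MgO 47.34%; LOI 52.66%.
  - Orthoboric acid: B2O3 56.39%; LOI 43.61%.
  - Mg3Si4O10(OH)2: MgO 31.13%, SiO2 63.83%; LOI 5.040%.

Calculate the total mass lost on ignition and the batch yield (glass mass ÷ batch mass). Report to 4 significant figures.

Mid-chain values appear with 4-significant-figure rounding across the worked steps — the working math runs at exact precision end to end — a single rounding yields every reported result; derived quantities (the totals, net glass mass, LOI, the four compositions, yield) are carried at full precision starting from the weights at 2295 pbw of glass exactly as printed in question or answer.
Per-material ignition loss:
  Fused borax: 351.2 × 0 = 0 pbw
  Magnesium carbonate: 182.3 × 0.5266 = 96.00 pbw
  Orthoboric acid: 891.8 × 0.4361 = 388.9 pbw
  Mg3Si4O10(OH)2: 1427 × 0.05040 = 71.92 pbw
Total LOI = 556.8 pbw
Glass = batch − LOI = 2852 − 556.8 = 2295 pbw

LOI loss = 556.8 pbw; glass = 2295 pbw; yield = 80.48%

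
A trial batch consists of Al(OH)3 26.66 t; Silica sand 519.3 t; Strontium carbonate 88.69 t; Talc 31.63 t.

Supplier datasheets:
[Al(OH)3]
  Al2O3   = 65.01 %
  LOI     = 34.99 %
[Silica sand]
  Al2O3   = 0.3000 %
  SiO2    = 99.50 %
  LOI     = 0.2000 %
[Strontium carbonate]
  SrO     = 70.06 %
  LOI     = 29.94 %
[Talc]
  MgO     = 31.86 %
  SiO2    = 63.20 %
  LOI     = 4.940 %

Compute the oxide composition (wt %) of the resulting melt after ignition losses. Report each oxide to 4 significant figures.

Intermediates are rounded to 4 significant figures when displayed. All internal work runs at full float precision from first step to last — every reported value is rounded once only. The derived quantities are re-derived at exact precision (the four compositions, net glass mass, LOI, totals, yield) from the batch weights per 627.8 t of glass as set out in the question or the answer.
Mass of each oxide from the mix:
  SrO: 88.69·0.7006 = 62.14 t
  MgO: 31.63·0.3186 = 10.08 t
  Al2O3: 26.66·0.6501 + 519.3·0.003000 = 18.89 t
  SiO2: 519.3·0.9950 + 31.63·0.6320 = 536.7 t
LOI: 26.66·0.3499 + 519.3·0.002000 + 88.69·0.2994 + 31.63·0.04940 = 38.48 t
Net of LOI, the glass mass = 666.3 − 38.48 = 627.8 t (equal to the oxide-mass sum)
percent share: oxide ÷ glass, ×100

Glass mass = 627.8 t (batch 666.3 − LOI 38.48).
Composition: SrO 9.898%, MgO 1.605%, Al2O3 3.009%, SiO2 85.49%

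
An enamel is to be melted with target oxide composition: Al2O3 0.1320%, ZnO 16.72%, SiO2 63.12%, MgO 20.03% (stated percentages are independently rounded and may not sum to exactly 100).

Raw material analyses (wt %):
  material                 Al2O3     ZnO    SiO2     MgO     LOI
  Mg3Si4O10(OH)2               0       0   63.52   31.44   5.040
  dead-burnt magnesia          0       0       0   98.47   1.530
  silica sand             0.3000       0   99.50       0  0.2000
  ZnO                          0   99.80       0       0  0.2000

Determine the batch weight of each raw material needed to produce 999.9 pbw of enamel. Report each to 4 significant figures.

Mid-chain values are shown with 4-significant-figure rounding at each printed step. Full precision is held from start to finish. Every reported result takes exactly one rounding — the derived quantities (yield, the totals, net glass mass, four oxide percentages, ignition loss) are re-derived in full precision using the weight values per 999.9 pbw of glass, precisely as stated by the problem or the answer.
Oxide mass targets, per 999.9 pbw enamel:
  Al2O3: 0.1320% × 999.9 = 1.320 pbw
  ZnO: 16.72% × 999.9 = 167.2 pbw
  SiO2: 63.12% × 999.9 = 631.1 pbw
  MgO: 20.03% × 999.9 = 200.3 pbw
A balance pass over the oxides, applying the batch weights above, against the basis in use (delivered sums recover each target within answer rounding):
  Al2O3: 440.0·0.003000 = 1.320 pbw (target 1.320 pbw)
  ZnO: 167.5·0.9980 = 167.2 pbw (target 167.2 pbw)
  SiO2: 304.4·0.6352 + 440.0·0.9950 = 631.2 pbw (target 631.1 pbw)
  MgO: 304.4·0.3144 + 106.2·0.9847 = 200.3 pbw (target 200.3 pbw)
Auditing the glass mass value: whole batch net of LOI = 999.9 pbw (summing oxide targets gives 999.9 pbw; against the stated basis, 999.9 pbw — deltas are rounding alone).
Batch grand total — Σ batch = 1018 pbw; loss to ignition Σ batch·LOI = 18.18 pbw; as yield: glass ÷ batch → 98.21%.

Batch per 999.9 pbw enamel:
  Mg3Si4O10(OH)2: 304.4 pbw
  dead-burnt magnesia: 106.2 pbw
  silica sand: 440.0 pbw
  ZnO: 167.5 pbw
Total batch = 1018 pbw; LOI loss = 18.18 pbw; yield = 98.21%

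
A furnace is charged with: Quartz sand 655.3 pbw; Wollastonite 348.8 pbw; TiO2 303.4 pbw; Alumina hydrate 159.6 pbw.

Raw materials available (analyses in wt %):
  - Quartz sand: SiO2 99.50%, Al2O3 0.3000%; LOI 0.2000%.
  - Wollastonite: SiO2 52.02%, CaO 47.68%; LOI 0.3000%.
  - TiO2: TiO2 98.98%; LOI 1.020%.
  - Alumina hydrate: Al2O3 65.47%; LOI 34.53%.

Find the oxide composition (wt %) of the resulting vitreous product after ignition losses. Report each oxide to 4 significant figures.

The whole derivation maintains full float precision from start to finish. Rounding to 4 significant figures governs each working value as printed; every reported figure receives exactly one rounding; the derived quantities (ignition loss, the four compositions, glass mass, totals, yield) are computed in exact precision using the weight values on 1407 pbw of glass as set out in question or answer.
Delivered oxide masses:
  SiO2: 655.3·0.9950 + 348.8·0.5202 = 833.5 pbw
  Al2O3: 655.3·0.003000 + 159.6·0.6547 = 106.5 pbw
  CaO: 348.8·0.4768 = 166.3 pbw
  TiO2: 303.4·0.9898 = 300.3 pbw
LOI: 655.3·0.002000 + 348.8·0.003000 + 303.4·0.01020 + 159.6·0.3453 = 60.56 pbw
Resulting glass, batch − LOI: 1467 − 60.56 = 1407 pbw (equal to the oxide-mass sum)
wt % = oxide mass / glass mass × 100

Glass mass = 1407 pbw (batch 1467 − LOI 60.56).
Composition: SiO2 59.26%, Al2O3 7.569%, CaO 11.82%, TiO2 21.35%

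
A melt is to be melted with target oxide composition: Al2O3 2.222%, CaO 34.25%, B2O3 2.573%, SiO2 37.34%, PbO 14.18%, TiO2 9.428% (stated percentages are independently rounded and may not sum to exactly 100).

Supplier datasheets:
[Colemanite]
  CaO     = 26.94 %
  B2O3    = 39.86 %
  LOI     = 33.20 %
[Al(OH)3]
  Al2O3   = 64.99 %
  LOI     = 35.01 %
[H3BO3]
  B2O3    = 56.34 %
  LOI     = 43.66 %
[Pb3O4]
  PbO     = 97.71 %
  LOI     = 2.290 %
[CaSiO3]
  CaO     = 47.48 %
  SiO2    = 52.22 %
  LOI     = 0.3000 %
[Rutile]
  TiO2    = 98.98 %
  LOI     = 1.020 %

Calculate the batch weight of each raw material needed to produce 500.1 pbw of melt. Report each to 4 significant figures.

Values along the way are displayed, rounded to four significant digits, alongside each step — the working math runs at full float precision at each step; every reported figure is rounded just once. The derived quantities are re-derived starting from the weights per 500.1 pbw of glass in full precision (ignition loss, totals, net glass mass, the yield, six oxide percentages) as set out in either problem or answer.
Oxide-by-oxide targets in 500.1 pbw melt:
  Al2O3: 2.222% × 500.1 = 11.11 pbw
  CaO: 34.25% × 500.1 = 171.3 pbw
  B2O3: 2.573% × 500.1 = 12.87 pbw
  SiO2: 37.34% × 500.1 = 186.7 pbw
  PbO: 14.18% × 500.1 = 70.91 pbw
  TiO2: 9.428% × 500.1 = 47.15 pbw
Checking each oxide sum using the reported weights, at the basis given (target by target, the sums agree modulo rounding of the values):
  Al2O3: 17.10·0.6499 = 11.11 pbw (target 11.11 pbw)
  CaO: 5.557·0.2694 + 357.6·0.4748 = 171.3 pbw (target 171.3 pbw)
  B2O3: 5.557·0.3986 + 18.91·0.5634 = 12.87 pbw (target 12.87 pbw)
  SiO2: 357.6·0.5222 = 186.7 pbw (target 186.7 pbw)
  PbO: 72.58·0.9771 = 70.92 pbw (target 70.91 pbw)
  TiO2: 47.64·0.9898 = 47.15 pbw (target 47.15 pbw)
Glass mass check: total charge less LOI = 500.1 pbw (summing oxide targets gives 500.1 pbw; stated basis 500.1 pbw — any gap is answer rounding).
Batch total: Σ batch = 519.4 pbw; ignition loss, Σ(batch × LOI) = 19.31 pbw; yield, glass over the total, = 96.28%.

Batch per 500.1 pbw melt:
  Colemanite: 5.557 pbw
  Al(OH)3: 17.10 pbw
  H3BO3: 18.91 pbw
  Pb3O4: 72.58 pbw
  CaSiO3: 357.6 pbw
  Rutile: 47.64 pbw
Total batch = 519.4 pbw; LOI loss = 19.31 pbw; yield = 96.28%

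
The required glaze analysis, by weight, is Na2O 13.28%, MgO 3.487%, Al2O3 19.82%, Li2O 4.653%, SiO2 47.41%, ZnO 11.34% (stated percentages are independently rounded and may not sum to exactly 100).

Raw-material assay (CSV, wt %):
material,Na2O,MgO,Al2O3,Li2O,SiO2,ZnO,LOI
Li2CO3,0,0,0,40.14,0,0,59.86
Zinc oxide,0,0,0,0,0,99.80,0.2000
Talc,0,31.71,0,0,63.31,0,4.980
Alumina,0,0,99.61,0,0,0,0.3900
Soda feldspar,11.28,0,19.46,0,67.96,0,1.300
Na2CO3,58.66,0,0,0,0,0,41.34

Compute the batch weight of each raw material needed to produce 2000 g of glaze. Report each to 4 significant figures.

The intermediate values are shown with 4-significant-digit rounding when written out — all arithmetic keeps exact precision from start to finish. Each reported result sees exactly one rounding — derived quantities are carried using the weight values per 2000 g of glass in exact precision (glass mass, the totals, six oxide percentages, ignition loss, yield) exactly as printed in the problem or the answer.
Oxide-by-oxide targets in 2000 g glaze:
  Na2O: 13.28% × 2000 = 265.6 g
  MgO: 3.487% × 2000 = 69.74 g
  Al2O3: 19.82% × 2000 = 396.4 g
  Li2O: 4.653% × 2000 = 93.06 g
  SiO2: 47.41% × 2000 = 948.2 g
  ZnO: 11.34% × 2000 = 226.8 g
Oxide-by-oxide audit applying the batch weights above, per the basis as stated (sum by sum, the targets are met modulo rounding of the values):
  Na2O: 1190·0.1128 + 223.9·0.5866 = 265.6 g (target 265.6 g)
  MgO: 219.9·0.3171 = 69.73 g (target 69.74 g)
  Al2O3: 165.4·0.9961 + 1190·0.1946 = 396.3 g (target 396.4 g)
  Li2O: 231.8·0.4014 = 93.04 g (target 93.06 g)
  SiO2: 219.9·0.6331 + 1190·0.6796 = 947.9 g (target 948.2 g)
  ZnO: 227.3·0.9980 = 226.8 g (target 226.8 g)
Glass-mass bookkeeping: total batch − LOI = 1999 g (per-oxide target masses sum to 2000 g; with the basis standing at 2000 g — a pure rounding effect).
Whole-batch sum: Σ batch = 2258 g; ignition loss, Σ(batch × LOI) = 258.8 g; yield = glass ÷ total batch = 88.54%.

Batch per 2000 g glaze:
  Li2CO3: 231.8 g
  Zinc oxide: 227.3 g
  Talc: 219.9 g
  Alumina: 165.4 g
  Soda feldspar: 1190 g
  Na2CO3: 223.9 g
Total batch = 2258 g; LOI loss = 258.8 g; yield = 88.54%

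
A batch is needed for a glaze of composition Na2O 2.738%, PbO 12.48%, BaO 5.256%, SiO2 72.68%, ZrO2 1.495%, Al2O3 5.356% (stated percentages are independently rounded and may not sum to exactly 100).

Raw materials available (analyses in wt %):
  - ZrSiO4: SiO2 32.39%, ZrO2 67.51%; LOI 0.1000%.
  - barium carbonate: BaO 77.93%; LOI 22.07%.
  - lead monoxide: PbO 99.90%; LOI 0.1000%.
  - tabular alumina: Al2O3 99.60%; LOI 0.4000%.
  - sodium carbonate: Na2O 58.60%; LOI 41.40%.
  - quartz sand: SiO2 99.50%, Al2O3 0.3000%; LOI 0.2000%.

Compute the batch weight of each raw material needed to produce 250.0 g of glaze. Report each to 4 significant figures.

Working values are displayed rounded to 4 significant digits between the steps. The working math keeps exact precision end to end. A single rounding yields each reported result; derived quantities (ignition loss, six oxide percentages, net glass mass, totals, the yield) are computed in full float precision starting from the weights at 250.0 g of glass, precisely as stated by either problem or answer.
Target oxide masses per 250.0 g glaze:
  Na2O: 2.738% × 250.0 = 6.845 g
  PbO: 12.48% × 250.0 = 31.20 g
  BaO: 5.256% × 250.0 = 13.14 g
  SiO2: 72.68% × 250.0 = 181.7 g
  ZrO2: 1.495% × 250.0 = 3.738 g
  Al2O3: 5.356% × 250.0 = 13.39 g
Mass-balance tally per oxide given the weights on record, against the basis in use (sums match the target masses given rounding of the digits):
  Na2O: 11.68·0.5860 = 6.844 g (target 6.845 g)
  PbO: 31.23·0.9990 = 31.20 g (target 31.20 g)
  BaO: 16.86·0.7793 = 13.14 g (target 13.14 g)
  SiO2: 5.536·0.3239 + 180.8·0.9950 = 181.7 g (target 181.7 g)
  ZrO2: 5.536·0.6751 = 3.737 g (target 3.738 g)
  Al2O3: 12.90·0.9960 + 180.8·0.003000 = 13.39 g (target 13.39 g)
Glass mass check: Σ batch − LOI loss = 250.0 g (per-oxide target masses sum to 250.0 g; versus the stated basis of 250.0 g — gaps are rounding artifacts).
Batch grand total — Σ batch = 259.0 g; ignition loss, Σ(batch × LOI) = 9.006 g; yield: glass divided by total = 96.52%.

Batch per 250.0 g glaze:
  ZrSiO4: 5.536 g
  barium carbonate: 16.86 g
  lead monoxide: 31.23 g
  tabular alumina: 12.90 g
  sodium carbonate: 11.68 g
  quartz sand: 180.8 g
Total batch = 259.0 g; LOI loss = 9.006 g; yield = 96.52%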